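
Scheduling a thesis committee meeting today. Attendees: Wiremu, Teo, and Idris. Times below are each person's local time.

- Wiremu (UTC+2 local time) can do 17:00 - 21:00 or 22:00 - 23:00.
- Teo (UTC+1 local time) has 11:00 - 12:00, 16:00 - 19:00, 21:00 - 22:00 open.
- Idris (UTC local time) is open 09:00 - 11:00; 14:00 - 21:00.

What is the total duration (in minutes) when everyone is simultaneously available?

Wiremu in UTC: 15:00-19:00, 20:00-21:00 (subtract 2h to convert from UTC+2).
Teo in UTC: 10:00-11:00, 15:00-18:00, 20:00-21:00 (subtract 1h to convert from UTC+1).
Idris in UTC: 09:00-11:00, 14:00-21:00.
Wiremu ∩ Teo: 15:00-18:00, 20:00-21:00.
Wiremu ∩ Teo ∩ Idris: 15:00-18:00, 20:00-21:00.
Those are the intersection windows.
Summing the common windows: 180 + 60 = 240 minutes.

240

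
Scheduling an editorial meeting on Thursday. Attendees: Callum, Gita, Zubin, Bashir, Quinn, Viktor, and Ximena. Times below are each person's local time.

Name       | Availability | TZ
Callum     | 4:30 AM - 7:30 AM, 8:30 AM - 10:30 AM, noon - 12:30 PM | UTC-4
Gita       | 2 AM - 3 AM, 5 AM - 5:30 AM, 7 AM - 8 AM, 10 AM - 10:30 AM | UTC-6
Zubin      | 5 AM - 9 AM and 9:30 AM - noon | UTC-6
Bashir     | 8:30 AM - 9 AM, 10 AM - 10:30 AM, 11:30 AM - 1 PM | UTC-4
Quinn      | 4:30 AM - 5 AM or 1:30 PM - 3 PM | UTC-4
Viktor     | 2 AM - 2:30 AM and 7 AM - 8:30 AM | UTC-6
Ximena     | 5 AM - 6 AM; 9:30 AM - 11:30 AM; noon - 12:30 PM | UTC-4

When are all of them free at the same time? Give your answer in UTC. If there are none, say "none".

none

Callum in UTC: 08:30-11:30, 12:30-14:30, 16:00-16:30 (add 4h to convert from UTC-4).
Gita in UTC: 08:00-09:00, 11:00-11:30, 13:00-14:00, 16:00-16:30 (add 6h to convert from UTC-6).
Zubin in UTC: 11:00-15:00, 15:30-18:00 (add 6h to convert from UTC-6).
Bashir in UTC: 12:30-13:00, 14:00-14:30, 15:30-17:00 (add 4h to convert from UTC-4).
Quinn in UTC: 08:30-09:00, 17:30-19:00 (add 4h to convert from UTC-4).
Viktor in UTC: 08:00-08:30, 13:00-14:30 (add 6h to convert from UTC-6).
Ximena in UTC: 09:00-10:00, 13:30-15:30, 16:00-16:30 (add 4h to convert from UTC-4).
Callum ∩ Gita: 08:30-09:00, 11:00-11:30, 13:00-14:00, 16:00-16:30.
Callum ∩ Gita ∩ Zubin: 11:00-11:30, 13:00-14:00, 16:00-16:30.
Callum ∩ Gita ∩ Zubin ∩ Bashir: 16:00-16:30.
Callum ∩ Gita ∩ Zubin ∩ Bashir ∩ Quinn: ∅.
Callum ∩ Gita ∩ Zubin ∩ Bashir ∩ Quinn ∩ Viktor: ∅.
Callum ∩ Gita ∩ Zubin ∩ Bashir ∩ Quinn ∩ Viktor ∩ Ximena: ∅.
There is no time when everyone is free.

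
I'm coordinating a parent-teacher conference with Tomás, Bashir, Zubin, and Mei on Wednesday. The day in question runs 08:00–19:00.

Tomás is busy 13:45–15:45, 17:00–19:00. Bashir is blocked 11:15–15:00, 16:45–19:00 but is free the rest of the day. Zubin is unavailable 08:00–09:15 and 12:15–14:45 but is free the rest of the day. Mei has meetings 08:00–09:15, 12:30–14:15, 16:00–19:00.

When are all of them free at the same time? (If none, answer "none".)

09:15-11:15, 15:45-16:00

Tomás free: 08:00-13:45, 15:45-17:00 (invert busy blocks within the working day).
Bashir free: 08:00-11:15, 15:00-16:45 (invert busy blocks within the working day).
Zubin free: 09:15-12:15, 14:45-19:00 (invert busy blocks within the working day).
Mei free: 09:15-12:30, 14:15-16:00 (invert busy blocks within the working day).
Tomás ∩ Bashir: 08:00-11:15, 15:45-16:45.
Tomás ∩ Bashir ∩ Zubin: 09:15-11:15, 15:45-16:45.
Tomás ∩ Bashir ∩ Zubin ∩ Mei: 09:15-11:15, 15:45-16:00.
Those are the intersection windows.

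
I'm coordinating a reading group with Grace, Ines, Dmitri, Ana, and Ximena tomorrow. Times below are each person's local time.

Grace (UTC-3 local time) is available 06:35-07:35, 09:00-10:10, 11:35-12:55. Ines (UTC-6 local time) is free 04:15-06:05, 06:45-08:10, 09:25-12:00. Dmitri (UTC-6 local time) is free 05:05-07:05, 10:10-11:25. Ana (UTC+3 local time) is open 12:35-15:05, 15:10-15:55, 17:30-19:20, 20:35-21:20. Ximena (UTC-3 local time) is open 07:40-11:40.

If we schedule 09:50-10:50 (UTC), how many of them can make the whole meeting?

Grace in UTC: 09:35-10:35, 12:00-13:10, 14:35-15:55 (add 3h to convert from UTC-3).
Ines in UTC: 10:15-12:05, 12:45-14:10, 15:25-18:00 (add 6h to convert from UTC-6).
Dmitri in UTC: 11:05-13:05, 16:10-17:25 (add 6h to convert from UTC-6).
Ana in UTC: 09:35-12:05, 12:10-12:55, 14:30-16:20, 17:35-18:20 (subtract 3h to convert from UTC+3).
Ximena in UTC: 10:40-14:40 (add 3h to convert from UTC-3).
Ana can make the full 09:50-10:50 slot — that's 1.

1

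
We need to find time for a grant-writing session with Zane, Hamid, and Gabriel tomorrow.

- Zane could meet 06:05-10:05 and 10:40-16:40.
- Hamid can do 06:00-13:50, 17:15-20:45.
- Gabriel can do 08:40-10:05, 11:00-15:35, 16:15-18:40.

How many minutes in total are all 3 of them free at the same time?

Zane ∩ Hamid: 06:05-10:05, 10:40-13:50.
Zane ∩ Hamid ∩ Gabriel: 08:40-10:05, 11:00-13:50.
Summing the common windows: 85 + 170 = 255 minutes.

255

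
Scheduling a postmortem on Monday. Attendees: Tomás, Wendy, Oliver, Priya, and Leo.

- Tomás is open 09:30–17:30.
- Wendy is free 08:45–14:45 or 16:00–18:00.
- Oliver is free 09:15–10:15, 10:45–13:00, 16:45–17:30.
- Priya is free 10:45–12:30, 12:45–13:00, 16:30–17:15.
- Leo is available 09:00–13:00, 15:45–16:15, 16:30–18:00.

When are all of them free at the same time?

Tomás ∩ Wendy: 09:30-14:45, 16:00-17:30.
Tomás ∩ Wendy ∩ Oliver: 09:30-10:15, 10:45-13:00, 16:45-17:30.
Tomás ∩ Wendy ∩ Oliver ∩ Priya: 10:45-12:30, 12:45-13:00, 16:45-17:15.
Tomás ∩ Wendy ∩ Oliver ∩ Priya ∩ Leo: 10:45-12:30, 12:45-13:00, 16:45-17:15.

10:45-12:30, 12:45-13:00, 16:45-17:15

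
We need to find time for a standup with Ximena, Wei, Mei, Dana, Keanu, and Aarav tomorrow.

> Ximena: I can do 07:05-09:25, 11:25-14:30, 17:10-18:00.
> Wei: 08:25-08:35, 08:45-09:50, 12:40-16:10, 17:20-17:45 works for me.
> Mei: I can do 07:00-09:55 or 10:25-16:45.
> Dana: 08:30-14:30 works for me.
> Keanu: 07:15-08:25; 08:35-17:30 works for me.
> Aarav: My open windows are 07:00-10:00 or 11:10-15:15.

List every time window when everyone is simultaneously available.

08:45-09:25, 12:40-14:30

Ximena ∩ Wei: 08:25-08:35, 08:45-09:25, 12:40-14:30, 17:20-17:45.
Ximena ∩ Wei ∩ Mei: 08:25-08:35, 08:45-09:25, 12:40-14:30.
Ximena ∩ Wei ∩ Mei ∩ Dana: 08:30-08:35, 08:45-09:25, 12:40-14:30.
Ximena ∩ Wei ∩ Mei ∩ Dana ∩ Keanu: 08:45-09:25, 12:40-14:30.
Ximena ∩ Wei ∩ Mei ∩ Dana ∩ Keanu ∩ Aarav: 08:45-09:25, 12:40-14:30.
So the common availability across everyone is 08:45-09:25, 12:40-14:30.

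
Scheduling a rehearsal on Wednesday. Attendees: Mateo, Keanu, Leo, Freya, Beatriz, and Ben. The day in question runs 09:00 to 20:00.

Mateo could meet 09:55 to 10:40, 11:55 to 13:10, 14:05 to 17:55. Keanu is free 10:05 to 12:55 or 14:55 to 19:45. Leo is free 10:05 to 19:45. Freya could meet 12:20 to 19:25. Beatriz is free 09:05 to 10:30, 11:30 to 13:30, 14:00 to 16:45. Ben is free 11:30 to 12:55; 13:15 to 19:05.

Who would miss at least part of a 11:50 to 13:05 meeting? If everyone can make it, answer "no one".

Mateo: not fully free for 11:50-13:05. Keanu: not fully free for 11:50-13:05. Leo: free for 11:50-13:05. Freya: not fully free for 11:50-13:05. Beatriz: free for 11:50-13:05. Ben: not fully free for 11:50-13:05.

Ben, Freya, Keanu, Mateo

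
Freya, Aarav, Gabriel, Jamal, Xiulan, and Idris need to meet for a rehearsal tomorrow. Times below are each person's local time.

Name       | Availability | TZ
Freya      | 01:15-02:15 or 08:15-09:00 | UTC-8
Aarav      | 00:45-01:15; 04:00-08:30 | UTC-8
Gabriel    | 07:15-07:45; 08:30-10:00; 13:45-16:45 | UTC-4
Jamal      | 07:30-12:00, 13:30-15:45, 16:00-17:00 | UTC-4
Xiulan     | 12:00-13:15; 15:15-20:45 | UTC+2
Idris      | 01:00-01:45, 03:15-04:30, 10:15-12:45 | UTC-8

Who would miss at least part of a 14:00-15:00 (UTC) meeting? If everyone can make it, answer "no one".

Freya in UTC: 09:15-10:15, 16:15-17:00 (add 8h to convert from UTC-8).
Aarav in UTC: 08:45-09:15, 12:00-16:30 (add 8h to convert from UTC-8).
Gabriel in UTC: 11:15-11:45, 12:30-14:00, 17:45-20:45 (add 4h to convert from UTC-4).
Jamal in UTC: 11:30-16:00, 17:30-19:45, 20:00-21:00 (add 4h to convert from UTC-4).
Xiulan in UTC: 10:00-11:15, 13:15-18:45 (subtract 2h to convert from UTC+2).
Idris in UTC: 09:00-09:45, 11:15-12:30, 18:15-20:45 (add 8h to convert from UTC-8).
Freya: not fully free for 14:00-15:00. Aarav: free for 14:00-15:00. Gabriel: not fully free for 14:00-15:00. Jamal: free for 14:00-15:00. Xiulan: free for 14:00-15:00. Idris: not fully free for 14:00-15:00.

Freya, Gabriel, Idris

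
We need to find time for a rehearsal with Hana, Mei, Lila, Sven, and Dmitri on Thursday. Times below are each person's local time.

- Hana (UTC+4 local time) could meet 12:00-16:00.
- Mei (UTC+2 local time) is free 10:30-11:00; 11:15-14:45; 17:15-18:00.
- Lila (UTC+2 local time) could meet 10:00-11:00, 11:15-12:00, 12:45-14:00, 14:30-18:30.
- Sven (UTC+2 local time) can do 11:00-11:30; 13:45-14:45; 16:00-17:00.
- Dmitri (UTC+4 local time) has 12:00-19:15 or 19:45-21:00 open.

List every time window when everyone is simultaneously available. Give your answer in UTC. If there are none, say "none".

09:15-09:30, 11:45-12:00

Hana in UTC: 08:00-12:00 (subtract 4h to convert from UTC+4).
Mei in UTC: 08:30-09:00, 09:15-12:45, 15:15-16:00 (subtract 2h to convert from UTC+2).
Lila in UTC: 08:00-09:00, 09:15-10:00, 10:45-12:00, 12:30-16:30 (subtract 2h to convert from UTC+2).
Sven in UTC: 09:00-09:30, 11:45-12:45, 14:00-15:00 (subtract 2h to convert from UTC+2).
Dmitri in UTC: 08:00-15:15, 15:45-17:00 (subtract 4h to convert from UTC+4).
Hana ∩ Mei: 08:30-09:00, 09:15-12:00.
Hana ∩ Mei ∩ Lila: 08:30-09:00, 09:15-10:00, 10:45-12:00.
Hana ∩ Mei ∩ Lila ∩ Sven: 09:15-09:30, 11:45-12:00.
Hana ∩ Mei ∩ Lila ∩ Sven ∩ Dmitri: 09:15-09:30, 11:45-12:00.
So the common availability across everyone is 09:15-09:30, 11:45-12:00.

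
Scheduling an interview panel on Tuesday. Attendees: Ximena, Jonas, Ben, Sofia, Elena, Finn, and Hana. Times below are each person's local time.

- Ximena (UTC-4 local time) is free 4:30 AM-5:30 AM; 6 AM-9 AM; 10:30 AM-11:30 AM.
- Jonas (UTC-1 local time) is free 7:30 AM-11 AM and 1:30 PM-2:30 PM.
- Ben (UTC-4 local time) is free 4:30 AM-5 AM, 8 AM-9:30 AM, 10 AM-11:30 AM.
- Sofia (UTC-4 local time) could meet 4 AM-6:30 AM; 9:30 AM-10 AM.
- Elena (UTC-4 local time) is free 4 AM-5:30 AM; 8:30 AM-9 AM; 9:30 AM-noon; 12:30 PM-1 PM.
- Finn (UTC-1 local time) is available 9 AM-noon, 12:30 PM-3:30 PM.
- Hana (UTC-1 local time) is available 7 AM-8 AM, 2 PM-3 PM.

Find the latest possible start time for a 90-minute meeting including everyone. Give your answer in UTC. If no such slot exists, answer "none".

none

Ximena in UTC: 08:30-09:30, 10:00-13:00, 14:30-15:30 (add 4h to convert from UTC-4).
Jonas in UTC: 08:30-12:00, 14:30-15:30 (add 1h to convert from UTC-1).
Ben in UTC: 08:30-09:00, 12:00-13:30, 14:00-15:30 (add 4h to convert from UTC-4).
Sofia in UTC: 08:00-10:30, 13:30-14:00 (add 4h to convert from UTC-4).
Elena in UTC: 08:00-09:30, 12:30-13:00, 13:30-16:00, 16:30-17:00 (add 4h to convert from UTC-4).
Finn in UTC: 10:00-13:00, 13:30-16:30 (add 1h to convert from UTC-1).
Hana in UTC: 08:00-09:00, 15:00-16:00 (add 1h to convert from UTC-1).
Ximena ∩ Jonas: 08:30-09:30, 10:00-12:00, 14:30-15:30.
Ximena ∩ Jonas ∩ Ben: 08:30-09:00, 14:30-15:30.
Ximena ∩ Jonas ∩ Ben ∩ Sofia: 08:30-09:00.
Ximena ∩ Jonas ∩ Ben ∩ Sofia ∩ Elena: 08:30-09:00.
Ximena ∩ Jonas ∩ Ben ∩ Sofia ∩ Elena ∩ Finn: ∅.
Ximena ∩ Jonas ∩ Ben ∩ Sofia ∩ Elena ∩ Finn ∩ Hana: ∅.
There is no time when everyone is free.
No common window is at least 90 minutes long.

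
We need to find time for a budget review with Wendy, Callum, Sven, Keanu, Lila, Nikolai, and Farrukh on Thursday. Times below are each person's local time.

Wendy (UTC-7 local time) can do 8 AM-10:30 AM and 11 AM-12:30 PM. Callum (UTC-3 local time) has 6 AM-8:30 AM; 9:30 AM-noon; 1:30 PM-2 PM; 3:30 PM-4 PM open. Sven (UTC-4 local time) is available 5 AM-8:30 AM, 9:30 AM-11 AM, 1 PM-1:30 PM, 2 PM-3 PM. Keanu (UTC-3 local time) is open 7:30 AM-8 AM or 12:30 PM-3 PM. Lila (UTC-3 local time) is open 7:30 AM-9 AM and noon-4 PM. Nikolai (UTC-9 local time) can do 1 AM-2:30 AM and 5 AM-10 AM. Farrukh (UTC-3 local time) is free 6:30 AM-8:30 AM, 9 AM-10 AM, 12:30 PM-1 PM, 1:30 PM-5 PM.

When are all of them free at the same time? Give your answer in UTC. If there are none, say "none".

none

Wendy in UTC: 15:00-17:30, 18:00-19:30 (add 7h to convert from UTC-7).
Callum in UTC: 09:00-11:30, 12:30-15:00, 16:30-17:00, 18:30-19:00 (add 3h to convert from UTC-3).
Sven in UTC: 09:00-12:30, 13:30-15:00, 17:00-17:30, 18:00-19:00 (add 4h to convert from UTC-4).
Keanu in UTC: 10:30-11:00, 15:30-18:00 (add 3h to convert from UTC-3).
Lila in UTC: 10:30-12:00, 15:00-19:00 (add 3h to convert from UTC-3).
Nikolai in UTC: 10:00-11:30, 14:00-19:00 (add 9h to convert from UTC-9).
Farrukh in UTC: 09:30-11:30, 12:00-13:00, 15:30-16:00, 16:30-20:00 (add 3h to convert from UTC-3).
Wendy ∩ Callum: 16:30-17:00, 18:30-19:00.
Wendy ∩ Callum ∩ Sven: 18:30-19:00.
Wendy ∩ Callum ∩ Sven ∩ Keanu: ∅.
Wendy ∩ Callum ∩ Sven ∩ Keanu ∩ Lila: ∅.
Wendy ∩ Callum ∩ Sven ∩ Keanu ∩ Lila ∩ Nikolai: ∅.
Wendy ∩ Callum ∩ Sven ∩ Keanu ∩ Lila ∩ Nikolai ∩ Farrukh: ∅.
There is no time when everyone is free.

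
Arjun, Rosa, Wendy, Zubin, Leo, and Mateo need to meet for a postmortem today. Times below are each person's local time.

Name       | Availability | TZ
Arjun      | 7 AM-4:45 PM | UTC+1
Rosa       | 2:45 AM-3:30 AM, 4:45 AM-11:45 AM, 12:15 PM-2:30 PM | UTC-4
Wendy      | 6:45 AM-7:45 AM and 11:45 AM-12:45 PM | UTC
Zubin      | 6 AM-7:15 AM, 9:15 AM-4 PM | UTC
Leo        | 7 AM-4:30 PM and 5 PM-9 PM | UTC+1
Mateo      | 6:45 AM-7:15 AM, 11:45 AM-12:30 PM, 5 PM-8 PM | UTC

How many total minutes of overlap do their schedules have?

Arjun in UTC: 06:00-15:45 (subtract 1h to convert from UTC+1).
Rosa in UTC: 06:45-07:30, 08:45-15:45, 16:15-18:30 (add 4h to convert from UTC-4).
Wendy in UTC: 06:45-07:45, 11:45-12:45.
Zubin in UTC: 06:00-07:15, 09:15-16:00.
Leo in UTC: 06:00-15:30, 16:00-20:00 (subtract 1h to convert from UTC+1).
Mateo in UTC: 06:45-07:15, 11:45-12:30, 17:00-20:00.
Arjun ∩ Rosa: 06:45-07:30, 08:45-15:45.
Arjun ∩ Rosa ∩ Wendy: 06:45-07:30, 11:45-12:45.
Arjun ∩ Rosa ∩ Wendy ∩ Zubin: 06:45-07:15, 11:45-12:45.
Arjun ∩ Rosa ∩ Wendy ∩ Zubin ∩ Leo: 06:45-07:15, 11:45-12:45.
Arjun ∩ Rosa ∩ Wendy ∩ Zubin ∩ Leo ∩ Mateo: 06:45-07:15, 11:45-12:30.
Summing the common windows: 30 + 45 = 75 minutes.

75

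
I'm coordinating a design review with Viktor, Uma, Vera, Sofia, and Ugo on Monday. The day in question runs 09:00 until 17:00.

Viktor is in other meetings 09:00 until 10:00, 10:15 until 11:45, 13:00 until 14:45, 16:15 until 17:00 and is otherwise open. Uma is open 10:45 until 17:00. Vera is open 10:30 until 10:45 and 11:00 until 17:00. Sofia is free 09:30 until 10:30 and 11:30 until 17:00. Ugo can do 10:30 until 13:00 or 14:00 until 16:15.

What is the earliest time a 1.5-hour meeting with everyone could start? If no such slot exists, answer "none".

14:45

Viktor free: 10:00-10:15, 11:45-13:00, 14:45-16:15 (invert busy blocks within the working day).
Uma free: 10:45-17:00.
Vera free: 10:30-10:45, 11:00-17:00.
Sofia free: 09:30-10:30, 11:30-17:00.
Ugo free: 10:30-13:00, 14:00-16:15.
Viktor ∩ Uma: 11:45-13:00, 14:45-16:15.
Viktor ∩ Uma ∩ Vera: 11:45-13:00, 14:45-16:15.
Viktor ∩ Uma ∩ Vera ∩ Sofia: 11:45-13:00, 14:45-16:15.
Viktor ∩ Uma ∩ Vera ∩ Sofia ∩ Ugo: 11:45-13:00, 14:45-16:15.
The first common window of at least 90 minutes is 14:45-16:15, so the earliest start is 14:45.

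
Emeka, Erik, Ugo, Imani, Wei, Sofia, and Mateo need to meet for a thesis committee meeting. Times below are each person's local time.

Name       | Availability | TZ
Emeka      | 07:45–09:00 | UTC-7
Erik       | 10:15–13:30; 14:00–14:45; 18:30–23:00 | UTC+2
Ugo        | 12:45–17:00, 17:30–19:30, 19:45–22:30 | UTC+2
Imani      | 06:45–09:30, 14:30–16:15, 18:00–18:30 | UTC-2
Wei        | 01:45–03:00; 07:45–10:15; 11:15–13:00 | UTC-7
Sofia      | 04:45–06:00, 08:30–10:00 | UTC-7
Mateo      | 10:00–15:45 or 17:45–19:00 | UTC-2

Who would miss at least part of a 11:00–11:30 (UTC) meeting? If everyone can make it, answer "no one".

Emeka in UTC: 14:45-16:00 (add 7h to convert from UTC-7).
Erik in UTC: 08:15-11:30, 12:00-12:45, 16:30-21:00 (subtract 2h to convert from UTC+2).
Ugo in UTC: 10:45-15:00, 15:30-17:30, 17:45-20:30 (subtract 2h to convert from UTC+2).
Imani in UTC: 08:45-11:30, 16:30-18:15, 20:00-20:30 (add 2h to convert from UTC-2).
Wei in UTC: 08:45-10:00, 14:45-17:15, 18:15-20:00 (add 7h to convert from UTC-7).
Sofia in UTC: 11:45-13:00, 15:30-17:00 (add 7h to convert from UTC-7).
Mateo in UTC: 12:00-17:45, 19:45-21:00 (add 2h to convert from UTC-2).
Emeka: not fully free for 11:00-11:30. Erik: free for 11:00-11:30. Ugo: free for 11:00-11:30. Imani: free for 11:00-11:30. Wei: not fully free for 11:00-11:30. Sofia: not fully free for 11:00-11:30. Mateo: not fully free for 11:00-11:30.

Emeka, Mateo, Sofia, Wei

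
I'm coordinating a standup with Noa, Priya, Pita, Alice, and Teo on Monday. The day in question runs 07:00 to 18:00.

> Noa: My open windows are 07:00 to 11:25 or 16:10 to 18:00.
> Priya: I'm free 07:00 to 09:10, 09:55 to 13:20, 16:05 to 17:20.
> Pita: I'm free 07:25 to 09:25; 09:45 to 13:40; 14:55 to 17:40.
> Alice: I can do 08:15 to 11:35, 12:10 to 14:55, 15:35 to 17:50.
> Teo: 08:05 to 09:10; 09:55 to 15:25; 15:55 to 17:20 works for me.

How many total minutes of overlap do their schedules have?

Noa ∩ Priya: 07:00-09:10, 09:55-11:25, 16:10-17:20.
Noa ∩ Priya ∩ Pita: 07:25-09:10, 09:55-11:25, 16:10-17:20.
Noa ∩ Priya ∩ Pita ∩ Alice: 08:15-09:10, 09:55-11:25, 16:10-17:20.
Noa ∩ Priya ∩ Pita ∩ Alice ∩ Teo: 08:15-09:10, 09:55-11:25, 16:10-17:20.
Summing the common windows: 55 + 90 + 70 = 215 minutes.

215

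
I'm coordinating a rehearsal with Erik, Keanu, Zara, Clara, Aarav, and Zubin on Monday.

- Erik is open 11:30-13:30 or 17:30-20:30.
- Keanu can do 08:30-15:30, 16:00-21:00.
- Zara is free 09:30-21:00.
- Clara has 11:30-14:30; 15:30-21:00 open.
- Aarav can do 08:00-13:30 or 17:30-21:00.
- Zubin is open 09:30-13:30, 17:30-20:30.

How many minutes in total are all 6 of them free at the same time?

Erik ∩ Keanu: 11:30-13:30, 17:30-20:30.
Erik ∩ Keanu ∩ Zara: 11:30-13:30, 17:30-20:30.
Erik ∩ Keanu ∩ Zara ∩ Clara: 11:30-13:30, 17:30-20:30.
Erik ∩ Keanu ∩ Zara ∩ Clara ∩ Aarav: 11:30-13:30, 17:30-20:30.
Erik ∩ Keanu ∩ Zara ∩ Clara ∩ Aarav ∩ Zubin: 11:30-13:30, 17:30-20:30.
Those are the intersection windows.
Summing the common windows: 120 + 180 = 300 minutes.

300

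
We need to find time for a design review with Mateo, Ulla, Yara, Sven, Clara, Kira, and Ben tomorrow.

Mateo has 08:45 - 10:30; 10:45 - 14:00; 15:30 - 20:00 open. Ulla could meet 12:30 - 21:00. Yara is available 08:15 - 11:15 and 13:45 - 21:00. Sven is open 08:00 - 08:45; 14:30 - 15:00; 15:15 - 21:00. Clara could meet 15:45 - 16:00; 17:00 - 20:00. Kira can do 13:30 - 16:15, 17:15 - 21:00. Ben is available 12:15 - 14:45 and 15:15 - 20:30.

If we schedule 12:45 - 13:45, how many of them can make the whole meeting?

Mateo, Ulla, and Ben can make the full 12:45-13:45 slot — that's 3.

3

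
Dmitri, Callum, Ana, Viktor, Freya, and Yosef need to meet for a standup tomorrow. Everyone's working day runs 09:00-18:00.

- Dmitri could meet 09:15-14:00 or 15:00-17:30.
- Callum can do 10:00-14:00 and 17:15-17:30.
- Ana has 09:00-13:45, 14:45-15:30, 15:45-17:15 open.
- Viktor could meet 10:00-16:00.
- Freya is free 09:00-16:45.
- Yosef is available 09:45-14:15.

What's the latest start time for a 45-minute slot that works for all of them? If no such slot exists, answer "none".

Dmitri ∩ Callum: 10:00-14:00, 17:15-17:30.
Dmitri ∩ Callum ∩ Ana: 10:00-13:45.
Dmitri ∩ Callum ∩ Ana ∩ Viktor: 10:00-13:45.
Dmitri ∩ Callum ∩ Ana ∩ Viktor ∩ Freya: 10:00-13:45.
Dmitri ∩ Callum ∩ Ana ∩ Viktor ∩ Freya ∩ Yosef: 10:00-13:45.
Those are the intersection windows.
The last common window of at least 45 minutes is 10:00-13:45; a 45-minute meeting can start as late as 13:00 and still end by 13:45.

13:00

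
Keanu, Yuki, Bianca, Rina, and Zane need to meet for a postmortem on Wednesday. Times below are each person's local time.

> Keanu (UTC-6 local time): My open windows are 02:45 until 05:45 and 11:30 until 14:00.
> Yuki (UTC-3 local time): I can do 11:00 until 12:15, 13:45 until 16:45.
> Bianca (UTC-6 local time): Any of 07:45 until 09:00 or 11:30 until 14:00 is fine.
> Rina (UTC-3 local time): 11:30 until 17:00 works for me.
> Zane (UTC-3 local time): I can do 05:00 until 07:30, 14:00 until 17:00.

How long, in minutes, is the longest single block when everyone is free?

Keanu in UTC: 08:45-11:45, 17:30-20:00 (add 6h to convert from UTC-6).
Yuki in UTC: 14:00-15:15, 16:45-19:45 (add 3h to convert from UTC-3).
Bianca in UTC: 13:45-15:00, 17:30-20:00 (add 6h to convert from UTC-6).
Rina in UTC: 14:30-20:00 (add 3h to convert from UTC-3).
Zane in UTC: 08:00-10:30, 17:00-20:00 (add 3h to convert from UTC-3).
Keanu ∩ Yuki: 17:30-19:45.
Keanu ∩ Yuki ∩ Bianca: 17:30-19:45.
Keanu ∩ Yuki ∩ Bianca ∩ Rina: 17:30-19:45.
Keanu ∩ Yuki ∩ Bianca ∩ Rina ∩ Zane: 17:30-19:45.
Those are the intersection windows.
The longest is 17:30-19:45 at 135 minutes.

135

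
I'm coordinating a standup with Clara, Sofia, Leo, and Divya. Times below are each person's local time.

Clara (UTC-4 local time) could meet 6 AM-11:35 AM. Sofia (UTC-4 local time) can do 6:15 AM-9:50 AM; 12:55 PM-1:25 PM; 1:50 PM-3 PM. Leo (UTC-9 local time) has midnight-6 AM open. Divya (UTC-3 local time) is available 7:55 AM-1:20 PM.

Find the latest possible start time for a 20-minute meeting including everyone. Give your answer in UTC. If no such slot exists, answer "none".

13:30

Clara in UTC: 10:00-15:35 (add 4h to convert from UTC-4).
Sofia in UTC: 10:15-13:50, 16:55-17:25, 17:50-19:00 (add 4h to convert from UTC-4).
Leo in UTC: 09:00-15:00 (add 9h to convert from UTC-9).
Divya in UTC: 10:55-16:20 (add 3h to convert from UTC-3).
Clara ∩ Sofia: 10:15-13:50.
Clara ∩ Sofia ∩ Leo: 10:15-13:50.
Clara ∩ Sofia ∩ Leo ∩ Divya: 10:55-13:50.
So the common availability across everyone is 10:55-13:50.
The last common window of at least 20 minutes is 10:55-13:50; a 20-minute meeting can start as late as 13:30 and still end by 13:50.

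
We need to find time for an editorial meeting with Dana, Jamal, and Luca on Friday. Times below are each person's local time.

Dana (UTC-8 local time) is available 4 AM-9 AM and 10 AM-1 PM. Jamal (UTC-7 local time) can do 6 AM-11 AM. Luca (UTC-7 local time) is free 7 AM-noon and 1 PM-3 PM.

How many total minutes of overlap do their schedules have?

180

Dana in UTC: 12:00-17:00, 18:00-21:00 (add 8h to convert from UTC-8).
Jamal in UTC: 13:00-18:00 (add 7h to convert from UTC-7).
Luca in UTC: 14:00-19:00, 20:00-22:00 (add 7h to convert from UTC-7).
Dana ∩ Jamal: 13:00-17:00.
Dana ∩ Jamal ∩ Luca: 14:00-17:00.
That's a single block of 180 minutes.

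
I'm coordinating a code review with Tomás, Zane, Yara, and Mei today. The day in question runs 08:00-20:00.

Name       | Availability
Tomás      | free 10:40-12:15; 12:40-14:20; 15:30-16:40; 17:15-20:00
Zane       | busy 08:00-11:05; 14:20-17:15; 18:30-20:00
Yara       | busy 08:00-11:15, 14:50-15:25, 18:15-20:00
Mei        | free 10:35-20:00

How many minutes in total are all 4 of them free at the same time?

220

Tomás free: 10:40-12:15, 12:40-14:20, 15:30-16:40, 17:15-20:00.
Zane free: 11:05-14:20, 17:15-18:30 (invert busy blocks within the working day).
Yara free: 11:15-14:50, 15:25-18:15 (invert busy blocks within the working day).
Mei free: 10:35-20:00.
Tomás ∩ Zane: 11:05-12:15, 12:40-14:20, 17:15-18:30.
Tomás ∩ Zane ∩ Yara: 11:15-12:15, 12:40-14:20, 17:15-18:15.
Tomás ∩ Zane ∩ Yara ∩ Mei: 11:15-12:15, 12:40-14:20, 17:15-18:15.
Summing the common windows: 60 + 100 + 60 = 220 minutes.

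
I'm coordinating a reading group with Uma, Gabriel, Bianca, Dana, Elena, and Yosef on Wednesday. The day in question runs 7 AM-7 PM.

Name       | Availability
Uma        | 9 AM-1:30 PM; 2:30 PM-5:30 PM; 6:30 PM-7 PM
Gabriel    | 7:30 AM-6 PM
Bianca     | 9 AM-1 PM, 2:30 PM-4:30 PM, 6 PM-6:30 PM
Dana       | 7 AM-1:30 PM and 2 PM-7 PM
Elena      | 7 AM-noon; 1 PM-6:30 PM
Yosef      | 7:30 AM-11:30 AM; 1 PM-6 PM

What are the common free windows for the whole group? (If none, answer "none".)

09:00-11:30, 14:30-16:30

Uma ∩ Gabriel: 09:00-13:30, 14:30-17:30.
Uma ∩ Gabriel ∩ Bianca: 09:00-13:00, 14:30-16:30.
Uma ∩ Gabriel ∩ Bianca ∩ Dana: 09:00-13:00, 14:30-16:30.
Uma ∩ Gabriel ∩ Bianca ∩ Dana ∩ Elena: 09:00-12:00, 14:30-16:30.
Uma ∩ Gabriel ∩ Bianca ∩ Dana ∩ Elena ∩ Yosef: 09:00-11:30, 14:30-16:30.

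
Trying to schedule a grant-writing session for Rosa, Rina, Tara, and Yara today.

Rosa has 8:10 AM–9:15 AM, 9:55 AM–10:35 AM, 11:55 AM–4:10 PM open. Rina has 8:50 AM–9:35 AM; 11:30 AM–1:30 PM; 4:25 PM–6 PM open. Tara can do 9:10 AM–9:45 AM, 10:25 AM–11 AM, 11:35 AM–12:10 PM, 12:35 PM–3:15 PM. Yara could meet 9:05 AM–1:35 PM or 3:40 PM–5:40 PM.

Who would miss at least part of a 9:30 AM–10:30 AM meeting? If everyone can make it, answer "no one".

Rosa: not fully free for 09:30-10:30. Rina: not fully free for 09:30-10:30. Tara: not fully free for 09:30-10:30. Yara: free for 09:30-10:30.

Rina, Rosa, Tara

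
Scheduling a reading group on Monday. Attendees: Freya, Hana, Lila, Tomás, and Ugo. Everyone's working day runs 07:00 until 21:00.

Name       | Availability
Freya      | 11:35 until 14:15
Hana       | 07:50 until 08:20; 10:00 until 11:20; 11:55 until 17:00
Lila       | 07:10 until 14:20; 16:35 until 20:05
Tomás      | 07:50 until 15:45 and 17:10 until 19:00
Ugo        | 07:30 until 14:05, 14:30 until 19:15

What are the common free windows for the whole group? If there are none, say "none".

Freya ∩ Hana: 11:55-14:15.
Freya ∩ Hana ∩ Lila: 11:55-14:15.
Freya ∩ Hana ∩ Lila ∩ Tomás: 11:55-14:15.
Freya ∩ Hana ∩ Lila ∩ Tomás ∩ Ugo: 11:55-14:05.

11:55-14:05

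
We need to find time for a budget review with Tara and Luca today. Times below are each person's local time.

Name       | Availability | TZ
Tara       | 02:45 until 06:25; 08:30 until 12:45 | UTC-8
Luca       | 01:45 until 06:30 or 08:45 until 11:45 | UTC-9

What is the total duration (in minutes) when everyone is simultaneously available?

Tara in UTC: 10:45-14:25, 16:30-20:45 (add 8h to convert from UTC-8).
Luca in UTC: 10:45-15:30, 17:45-20:45 (add 9h to convert from UTC-9).
Tara ∩ Luca: 10:45-14:25, 17:45-20:45.
Summing the common windows: 220 + 180 = 400 minutes.

400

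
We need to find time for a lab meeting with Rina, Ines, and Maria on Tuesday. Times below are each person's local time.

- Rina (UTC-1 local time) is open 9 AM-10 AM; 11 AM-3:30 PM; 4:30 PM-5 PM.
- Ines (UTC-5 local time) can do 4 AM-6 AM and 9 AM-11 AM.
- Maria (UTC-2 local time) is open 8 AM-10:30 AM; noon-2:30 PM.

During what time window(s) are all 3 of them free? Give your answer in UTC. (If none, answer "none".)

Rina in UTC: 10:00-11:00, 12:00-16:30, 17:30-18:00 (add 1h to convert from UTC-1).
Ines in UTC: 09:00-11:00, 14:00-16:00 (add 5h to convert from UTC-5).
Maria in UTC: 10:00-12:30, 14:00-16:30 (add 2h to convert from UTC-2).
Rina ∩ Ines: 10:00-11:00, 14:00-16:00.
Rina ∩ Ines ∩ Maria: 10:00-11:00, 14:00-16:00.
Those are the intersection windows.

10:00-11:00, 14:00-16:00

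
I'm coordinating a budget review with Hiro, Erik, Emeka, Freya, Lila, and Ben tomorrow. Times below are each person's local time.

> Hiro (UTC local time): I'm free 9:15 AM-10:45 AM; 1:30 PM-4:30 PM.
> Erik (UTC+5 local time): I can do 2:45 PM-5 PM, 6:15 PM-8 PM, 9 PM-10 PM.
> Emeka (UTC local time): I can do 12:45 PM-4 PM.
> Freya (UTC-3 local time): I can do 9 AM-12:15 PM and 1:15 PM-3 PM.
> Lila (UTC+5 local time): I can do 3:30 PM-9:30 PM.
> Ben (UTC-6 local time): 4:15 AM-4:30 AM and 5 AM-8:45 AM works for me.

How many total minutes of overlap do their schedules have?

Hiro in UTC: 09:15-10:45, 13:30-16:30.
Erik in UTC: 09:45-12:00, 13:15-15:00, 16:00-17:00 (subtract 5h to convert from UTC+5).
Emeka in UTC: 12:45-16:00.
Freya in UTC: 12:00-15:15, 16:15-18:00 (add 3h to convert from UTC-3).
Lila in UTC: 10:30-16:30 (subtract 5h to convert from UTC+5).
Ben in UTC: 10:15-10:30, 11:00-14:45 (add 6h to convert from UTC-6).
Hiro ∩ Erik: 09:45-10:45, 13:30-15:00, 16:00-16:30.
Hiro ∩ Erik ∩ Emeka: 13:30-15:00.
Hiro ∩ Erik ∩ Emeka ∩ Freya: 13:30-15:00.
Hiro ∩ Erik ∩ Emeka ∩ Freya ∩ Lila: 13:30-15:00.
Hiro ∩ Erik ∩ Emeka ∩ Freya ∩ Lila ∩ Ben: 13:30-14:45.
Those are the intersection windows.
That's a single block of 75 minutes.

75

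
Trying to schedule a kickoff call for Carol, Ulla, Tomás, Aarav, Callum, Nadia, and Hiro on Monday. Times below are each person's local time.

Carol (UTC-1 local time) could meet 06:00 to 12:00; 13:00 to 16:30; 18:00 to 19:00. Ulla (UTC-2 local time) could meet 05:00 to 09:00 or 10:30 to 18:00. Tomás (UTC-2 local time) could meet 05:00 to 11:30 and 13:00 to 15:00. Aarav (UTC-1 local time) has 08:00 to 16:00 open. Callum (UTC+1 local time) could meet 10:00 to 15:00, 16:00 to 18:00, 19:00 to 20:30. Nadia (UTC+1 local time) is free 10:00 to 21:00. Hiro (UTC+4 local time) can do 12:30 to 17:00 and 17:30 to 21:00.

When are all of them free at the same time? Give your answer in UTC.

09:00-11:00, 12:30-13:00, 15:00-17:00

Carol in UTC: 07:00-13:00, 14:00-17:30, 19:00-20:00 (add 1h to convert from UTC-1).
Ulla in UTC: 07:00-11:00, 12:30-20:00 (add 2h to convert from UTC-2).
Tomás in UTC: 07:00-13:30, 15:00-17:00 (add 2h to convert from UTC-2).
Aarav in UTC: 09:00-17:00 (add 1h to convert from UTC-1).
Callum in UTC: 09:00-14:00, 15:00-17:00, 18:00-19:30 (subtract 1h to convert from UTC+1).
Nadia in UTC: 09:00-20:00 (subtract 1h to convert from UTC+1).
Hiro in UTC: 08:30-13:00, 13:30-17:00 (subtract 4h to convert from UTC+4).
Carol ∩ Ulla: 07:00-11:00, 12:30-13:00, 14:00-17:30, 19:00-20:00.
Carol ∩ Ulla ∩ Tomás: 07:00-11:00, 12:30-13:00, 15:00-17:00.
Carol ∩ Ulla ∩ Tomás ∩ Aarav: 09:00-11:00, 12:30-13:00, 15:00-17:00.
Carol ∩ Ulla ∩ Tomás ∩ Aarav ∩ Callum: 09:00-11:00, 12:30-13:00, 15:00-17:00.
Carol ∩ Ulla ∩ Tomás ∩ Aarav ∩ Callum ∩ Nadia: 09:00-11:00, 12:30-13:00, 15:00-17:00.
Carol ∩ Ulla ∩ Tomás ∩ Aarav ∩ Callum ∩ Nadia ∩ Hiro: 09:00-11:00, 12:30-13:00, 15:00-17:00.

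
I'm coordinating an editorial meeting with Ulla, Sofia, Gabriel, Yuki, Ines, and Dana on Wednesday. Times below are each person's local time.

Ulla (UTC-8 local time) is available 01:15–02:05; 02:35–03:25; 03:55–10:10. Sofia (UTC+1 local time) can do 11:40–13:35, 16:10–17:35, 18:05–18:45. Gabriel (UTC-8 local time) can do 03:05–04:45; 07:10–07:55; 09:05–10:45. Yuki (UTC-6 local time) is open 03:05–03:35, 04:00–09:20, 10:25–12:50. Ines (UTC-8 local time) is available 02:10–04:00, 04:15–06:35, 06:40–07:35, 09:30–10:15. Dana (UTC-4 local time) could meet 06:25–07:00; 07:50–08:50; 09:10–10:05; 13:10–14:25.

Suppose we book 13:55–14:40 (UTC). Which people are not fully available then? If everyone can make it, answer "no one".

Ulla in UTC: 09:15-10:05, 10:35-11:25, 11:55-18:10 (add 8h to convert from UTC-8).
Sofia in UTC: 10:40-12:35, 15:10-16:35, 17:05-17:45 (subtract 1h to convert from UTC+1).
Gabriel in UTC: 11:05-12:45, 15:10-15:55, 17:05-18:45 (add 8h to convert from UTC-8).
Yuki in UTC: 09:05-09:35, 10:00-15:20, 16:25-18:50 (add 6h to convert from UTC-6).
Ines in UTC: 10:10-12:00, 12:15-14:35, 14:40-15:35, 17:30-18:15 (add 8h to convert from UTC-8).
Dana in UTC: 10:25-11:00, 11:50-12:50, 13:10-14:05, 17:10-18:25 (add 4h to convert from UTC-4).
Ulla: free for 13:55-14:40. Sofia: not fully free for 13:55-14:40. Gabriel: not fully free for 13:55-14:40. Yuki: free for 13:55-14:40. Ines: not fully free for 13:55-14:40. Dana: not fully free for 13:55-14:40.

Dana, Gabriel, Ines, Sofia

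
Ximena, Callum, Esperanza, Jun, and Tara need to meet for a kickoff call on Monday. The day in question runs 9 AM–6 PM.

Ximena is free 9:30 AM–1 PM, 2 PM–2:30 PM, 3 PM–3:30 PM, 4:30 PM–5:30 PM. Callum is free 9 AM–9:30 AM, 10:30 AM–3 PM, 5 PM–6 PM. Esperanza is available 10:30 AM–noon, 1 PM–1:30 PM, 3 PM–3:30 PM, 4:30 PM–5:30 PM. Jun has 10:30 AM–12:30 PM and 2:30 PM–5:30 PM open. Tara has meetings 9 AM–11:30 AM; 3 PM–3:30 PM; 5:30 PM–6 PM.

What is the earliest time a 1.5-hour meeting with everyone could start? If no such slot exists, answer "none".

Ximena free: 09:30-13:00, 14:00-14:30, 15:00-15:30, 16:30-17:30.
Callum free: 09:00-09:30, 10:30-15:00, 17:00-18:00.
Esperanza free: 10:30-12:00, 13:00-13:30, 15:00-15:30, 16:30-17:30.
Jun free: 10:30-12:30, 14:30-17:30.
Tara free: 11:30-15:00, 15:30-17:30 (invert busy blocks within the working day).
Ximena ∩ Callum: 10:30-13:00, 14:00-14:30, 17:00-17:30.
Ximena ∩ Callum ∩ Esperanza: 10:30-12:00, 17:00-17:30.
Ximena ∩ Callum ∩ Esperanza ∩ Jun: 10:30-12:00, 17:00-17:30.
Ximena ∩ Callum ∩ Esperanza ∩ Jun ∩ Tara: 11:30-12:00, 17:00-17:30.
No common window is at least 90 minutes long.

none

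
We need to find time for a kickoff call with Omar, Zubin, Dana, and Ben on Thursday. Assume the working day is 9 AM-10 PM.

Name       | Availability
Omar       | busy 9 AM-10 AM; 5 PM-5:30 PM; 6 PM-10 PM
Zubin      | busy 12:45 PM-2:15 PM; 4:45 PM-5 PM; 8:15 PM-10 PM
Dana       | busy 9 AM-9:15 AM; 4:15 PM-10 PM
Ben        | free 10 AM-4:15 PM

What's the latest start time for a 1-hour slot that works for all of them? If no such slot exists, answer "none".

Omar free: 10:00-17:00, 17:30-18:00 (invert busy blocks within the working day).
Zubin free: 09:00-12:45, 14:15-16:45, 17:00-20:15 (invert busy blocks within the working day).
Dana free: 09:15-16:15 (invert busy blocks within the working day).
Ben free: 10:00-16:15.
Omar ∩ Zubin: 10:00-12:45, 14:15-16:45, 17:30-18:00.
Omar ∩ Zubin ∩ Dana: 10:00-12:45, 14:15-16:15.
Omar ∩ Zubin ∩ Dana ∩ Ben: 10:00-12:45, 14:15-16:15.
Those are the intersection windows.
The last common window of at least 60 minutes is 14:15-16:15; a 60-minute meeting can start as late as 15:15 and still end by 16:15.

15:15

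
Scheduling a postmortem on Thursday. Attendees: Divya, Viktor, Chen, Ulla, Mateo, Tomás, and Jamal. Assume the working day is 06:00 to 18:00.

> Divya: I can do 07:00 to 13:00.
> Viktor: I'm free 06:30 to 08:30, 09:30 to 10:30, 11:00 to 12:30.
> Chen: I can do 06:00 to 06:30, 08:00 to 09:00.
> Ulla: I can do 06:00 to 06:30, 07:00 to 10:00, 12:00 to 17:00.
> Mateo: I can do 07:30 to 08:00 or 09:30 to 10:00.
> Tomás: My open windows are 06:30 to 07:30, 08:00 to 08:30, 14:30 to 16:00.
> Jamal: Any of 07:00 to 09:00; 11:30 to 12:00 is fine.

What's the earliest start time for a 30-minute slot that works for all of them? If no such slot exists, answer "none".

Divya ∩ Viktor: 07:00-08:30, 09:30-10:30, 11:00-12:30.
Divya ∩ Viktor ∩ Chen: 08:00-08:30.
Divya ∩ Viktor ∩ Chen ∩ Ulla: 08:00-08:30.
Divya ∩ Viktor ∩ Chen ∩ Ulla ∩ Mateo: ∅.
Divya ∩ Viktor ∩ Chen ∩ Ulla ∩ Mateo ∩ Tomás: ∅.
Divya ∩ Viktor ∩ Chen ∩ Ulla ∩ Mateo ∩ Tomás ∩ Jamal: ∅.
There is no time when everyone is free.
No common window is at least 30 minutes long.

none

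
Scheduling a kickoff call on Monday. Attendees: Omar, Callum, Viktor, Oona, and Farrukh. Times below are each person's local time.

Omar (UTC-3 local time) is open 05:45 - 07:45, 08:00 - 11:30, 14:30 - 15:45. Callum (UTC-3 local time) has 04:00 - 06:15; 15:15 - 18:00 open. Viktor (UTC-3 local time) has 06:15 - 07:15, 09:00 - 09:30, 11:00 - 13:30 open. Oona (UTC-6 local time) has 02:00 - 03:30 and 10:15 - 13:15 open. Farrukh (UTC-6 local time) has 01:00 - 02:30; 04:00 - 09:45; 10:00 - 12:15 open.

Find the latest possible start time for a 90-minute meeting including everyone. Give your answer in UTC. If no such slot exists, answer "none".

none

Omar in UTC: 08:45-10:45, 11:00-14:30, 17:30-18:45 (add 3h to convert from UTC-3).
Callum in UTC: 07:00-09:15, 18:15-21:00 (add 3h to convert from UTC-3).
Viktor in UTC: 09:15-10:15, 12:00-12:30, 14:00-16:30 (add 3h to convert from UTC-3).
Oona in UTC: 08:00-09:30, 16:15-19:15 (add 6h to convert from UTC-6).
Farrukh in UTC: 07:00-08:30, 10:00-15:45, 16:00-18:15 (add 6h to convert from UTC-6).
Omar ∩ Callum: 08:45-09:15, 18:15-18:45.
Omar ∩ Callum ∩ Viktor: ∅.
Omar ∩ Callum ∩ Viktor ∩ Oona: ∅.
Omar ∩ Callum ∩ Viktor ∩ Oona ∩ Farrukh: ∅.
There is no time when everyone is free.
No common window is at least 90 minutes long.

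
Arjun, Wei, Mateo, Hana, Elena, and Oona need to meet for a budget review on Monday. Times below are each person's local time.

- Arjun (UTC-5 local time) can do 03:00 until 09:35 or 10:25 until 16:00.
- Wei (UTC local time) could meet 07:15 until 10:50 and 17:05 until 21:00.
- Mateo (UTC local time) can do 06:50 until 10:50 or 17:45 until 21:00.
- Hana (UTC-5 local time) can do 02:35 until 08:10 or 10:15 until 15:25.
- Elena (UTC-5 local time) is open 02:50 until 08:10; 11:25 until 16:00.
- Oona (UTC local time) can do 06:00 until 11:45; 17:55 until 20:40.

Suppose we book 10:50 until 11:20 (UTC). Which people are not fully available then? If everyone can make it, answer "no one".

Mateo, Wei

Arjun in UTC: 08:00-14:35, 15:25-21:00 (add 5h to convert from UTC-5).
Wei in UTC: 07:15-10:50, 17:05-21:00.
Mateo in UTC: 06:50-10:50, 17:45-21:00.
Hana in UTC: 07:35-13:10, 15:15-20:25 (add 5h to convert from UTC-5).
Elena in UTC: 07:50-13:10, 16:25-21:00 (add 5h to convert from UTC-5).
Oona in UTC: 06:00-11:45, 17:55-20:40.
Arjun: free for 10:50-11:20. Wei: not fully free for 10:50-11:20. Mateo: not fully free for 10:50-11:20. Hana: free for 10:50-11:20. Elena: free for 10:50-11:20. Oona: free for 10:50-11:20.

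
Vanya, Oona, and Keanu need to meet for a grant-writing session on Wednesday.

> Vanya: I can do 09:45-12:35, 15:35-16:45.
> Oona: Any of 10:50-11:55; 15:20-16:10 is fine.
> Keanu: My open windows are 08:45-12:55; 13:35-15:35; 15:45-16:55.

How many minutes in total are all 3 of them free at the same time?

Vanya ∩ Oona: 10:50-11:55, 15:35-16:10.
Vanya ∩ Oona ∩ Keanu: 10:50-11:55, 15:45-16:10.
Summing the common windows: 65 + 25 = 90 minutes.

90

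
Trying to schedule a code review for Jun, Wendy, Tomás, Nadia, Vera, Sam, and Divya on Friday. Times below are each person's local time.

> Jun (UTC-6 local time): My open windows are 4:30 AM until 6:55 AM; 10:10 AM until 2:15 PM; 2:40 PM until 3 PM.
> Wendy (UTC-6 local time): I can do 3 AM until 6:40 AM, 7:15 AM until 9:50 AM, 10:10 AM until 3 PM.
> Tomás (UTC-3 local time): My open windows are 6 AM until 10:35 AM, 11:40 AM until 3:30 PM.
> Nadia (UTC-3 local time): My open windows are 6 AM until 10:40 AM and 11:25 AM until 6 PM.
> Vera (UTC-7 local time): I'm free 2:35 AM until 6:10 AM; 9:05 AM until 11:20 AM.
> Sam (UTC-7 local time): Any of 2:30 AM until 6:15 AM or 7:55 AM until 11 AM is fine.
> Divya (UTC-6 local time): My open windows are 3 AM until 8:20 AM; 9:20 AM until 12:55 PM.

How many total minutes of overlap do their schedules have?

240

Jun in UTC: 10:30-12:55, 16:10-20:15, 20:40-21:00 (add 6h to convert from UTC-6).
Wendy in UTC: 09:00-12:40, 13:15-15:50, 16:10-21:00 (add 6h to convert from UTC-6).
Tomás in UTC: 09:00-13:35, 14:40-18:30 (add 3h to convert from UTC-3).
Nadia in UTC: 09:00-13:40, 14:25-21:00 (add 3h to convert from UTC-3).
Vera in UTC: 09:35-13:10, 16:05-18:20 (add 7h to convert from UTC-7).
Sam in UTC: 09:30-13:15, 14:55-18:00 (add 7h to convert from UTC-7).
Divya in UTC: 09:00-14:20, 15:20-18:55 (add 6h to convert from UTC-6).
Jun ∩ Wendy: 10:30-12:40, 16:10-20:15, 20:40-21:00.
Jun ∩ Wendy ∩ Tomás: 10:30-12:40, 16:10-18:30.
Jun ∩ Wendy ∩ Tomás ∩ Nadia: 10:30-12:40, 16:10-18:30.
Jun ∩ Wendy ∩ Tomás ∩ Nadia ∩ Vera: 10:30-12:40, 16:10-18:20.
Jun ∩ Wendy ∩ Tomás ∩ Nadia ∩ Vera ∩ Sam: 10:30-12:40, 16:10-18:00.
Jun ∩ Wendy ∩ Tomás ∩ Nadia ∩ Vera ∩ Sam ∩ Divya: 10:30-12:40, 16:10-18:00.
Summing the common windows: 130 + 110 = 240 minutes.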